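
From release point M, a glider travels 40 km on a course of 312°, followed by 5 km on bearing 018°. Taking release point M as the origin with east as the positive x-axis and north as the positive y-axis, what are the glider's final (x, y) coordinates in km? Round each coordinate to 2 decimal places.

Leg 1 (312°, 40 km): east 40 sin 312° = -29.73, north 40 cos 312° = 26.77
Leg 2 (018°, 5 km): east 5 sin 18° = 1.55, north 5 cos 18° = 4.76
Summing: -28.18 km east, 31.52 km north → (-28.18, 31.52).

(-28.18, 31.52)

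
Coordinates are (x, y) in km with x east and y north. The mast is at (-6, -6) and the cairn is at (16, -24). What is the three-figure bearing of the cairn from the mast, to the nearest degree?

Δeast = 16 − -6 = 22.00; Δnorth = -24 − -6 = -18.00.
Bearing = atan2(Δeast, Δnorth) mod 360° = 129.29° ≈ 129°.

129°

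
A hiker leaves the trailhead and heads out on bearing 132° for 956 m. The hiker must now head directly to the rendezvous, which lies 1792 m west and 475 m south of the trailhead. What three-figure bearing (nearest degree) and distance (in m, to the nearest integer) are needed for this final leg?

274°, 2508 m

Leg 1 (132°, 956 m): east 956 sin 132° = 710.45, north 956 cos 132° = -639.69
Current position: (710.45, -639.69). Target: (-1792, -475). Remaining: Δeast = -2502.45, Δnorth = 164.69.
Bearing = atan2(-2502.45, 164.69) mod 360° = 273.77°; distance = √((-2502.45)² + (164.69)²) = 2507.860 m.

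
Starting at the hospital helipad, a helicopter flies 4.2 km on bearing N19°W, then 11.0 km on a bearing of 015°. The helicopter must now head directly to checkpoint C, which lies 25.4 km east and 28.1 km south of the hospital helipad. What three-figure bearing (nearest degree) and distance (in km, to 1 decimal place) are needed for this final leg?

Leg 1 (N19°W, 4.2 km): east 4.2 sin 341° = -1.37, north 4.2 cos 341° = 3.97
Leg 2 (015°, 11.0 km): east 11.0 sin 15° = 2.85, north 11.0 cos 15° = 10.63
Current position: (1.48, 14.60). Target: (25.4, -28.1). Remaining: Δeast = 23.92, Δnorth = -42.70.
Bearing = atan2(23.92, -42.70) mod 360° = 150.74°; distance = √((23.92)² + (-42.70)²) = 48.940 km.

151°, 48.9 km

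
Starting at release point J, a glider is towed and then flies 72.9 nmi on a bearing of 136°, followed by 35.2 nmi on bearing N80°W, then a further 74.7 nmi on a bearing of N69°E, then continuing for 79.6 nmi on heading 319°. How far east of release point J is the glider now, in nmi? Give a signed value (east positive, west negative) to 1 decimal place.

Leg 1 (136°, 72.9 nmi): east 72.9 sin 136° = 50.64, north 72.9 cos 136° = -52.44
Leg 2 (N80°W, 35.2 nmi): east 35.2 sin 280° = -34.67, north 35.2 cos 280° = 6.11
Leg 3 (N69°E, 74.7 nmi): east 74.7 sin 69° = 69.74, north 74.7 cos 69° = 26.77
Leg 4 (319°, 79.6 nmi): east 79.6 sin 319° = -52.22, north 79.6 cos 319° = 60.07
Net east component: 33.49 nmi.

33.5 nmi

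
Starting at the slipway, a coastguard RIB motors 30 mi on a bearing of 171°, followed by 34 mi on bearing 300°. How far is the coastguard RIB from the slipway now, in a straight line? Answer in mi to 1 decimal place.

Leg 1 (171°, 30 mi): east 30 sin 171° = 4.69, north 30 cos 171° = -29.63
Leg 2 (300°, 34 mi): east 34 sin 300° = -29.44, north 34 cos 300° = 17.00
Net: -24.75 east, -12.63 north. Distance = √((-24.75)² + (-12.63)²) = 27.788 mi.

27.8 mi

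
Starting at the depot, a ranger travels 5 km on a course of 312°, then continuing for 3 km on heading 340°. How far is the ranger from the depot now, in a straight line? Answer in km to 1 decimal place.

Leg 1 (312°, 5 km): east 5 sin 312° = -3.72, north 5 cos 312° = 3.35
Leg 2 (340°, 3 km): east 3 sin 340° = -1.03, north 3 cos 340° = 2.82
Net: -4.74 east, 6.16 north. Distance = √((-4.74)² + (6.16)²) = 7.777 km.

7.8 km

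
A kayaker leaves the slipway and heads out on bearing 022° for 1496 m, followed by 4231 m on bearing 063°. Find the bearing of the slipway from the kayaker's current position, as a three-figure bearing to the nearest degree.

233°

Leg 1 (022°, 1496 m): east 1496 sin 22° = 560.41, north 1496 cos 22° = 1387.07
Leg 2 (063°, 4231 m): east 4231 sin 63° = 3769.85, north 4231 cos 63° = 1920.83
Net displacement: 4330.26 east, 3307.90 north. Direction back to start is (-4330.26, -3307.90): bearing = atan2(-4330.26, -3307.90) mod 360° = 232.62° ≈ 233°.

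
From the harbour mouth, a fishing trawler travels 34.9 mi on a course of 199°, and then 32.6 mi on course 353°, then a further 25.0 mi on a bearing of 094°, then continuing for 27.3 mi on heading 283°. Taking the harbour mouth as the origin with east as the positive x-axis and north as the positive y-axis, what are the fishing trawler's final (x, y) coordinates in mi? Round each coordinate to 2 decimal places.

Leg 1 (199°, 34.9 mi): east 34.9 sin 199° = -11.36, north 34.9 cos 199° = -33.00
Leg 2 (353°, 32.6 mi): east 32.6 sin 353° = -3.97, north 32.6 cos 353° = 32.36
Leg 3 (094°, 25.0 mi): east 25.0 sin 94° = 24.94, north 25.0 cos 94° = -1.74
Leg 4 (283°, 27.3 mi): east 27.3 sin 283° = -26.60, north 27.3 cos 283° = 6.14
Summing: -17.00 mi east, 3.76 mi north → (-17.00, 3.76).

(-17.00, 3.76)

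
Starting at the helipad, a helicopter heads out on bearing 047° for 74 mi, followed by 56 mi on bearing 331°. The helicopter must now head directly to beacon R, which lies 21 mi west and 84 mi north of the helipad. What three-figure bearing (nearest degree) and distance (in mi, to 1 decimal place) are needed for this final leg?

252°, 50.4 mi

Leg 1 (047°, 74 mi): east 74 sin 47° = 54.12, north 74 cos 47° = 50.47
Leg 2 (331°, 56 mi): east 56 sin 331° = -27.15, north 56 cos 331° = 48.98
Current position: (26.97, 99.45). Target: (-21, 84). Remaining: Δeast = -47.97, Δnorth = -15.45.
Bearing = atan2(-47.97, -15.45) mod 360° = 252.15°; distance = √((-47.97)² + (-15.45)²) = 50.396 mi.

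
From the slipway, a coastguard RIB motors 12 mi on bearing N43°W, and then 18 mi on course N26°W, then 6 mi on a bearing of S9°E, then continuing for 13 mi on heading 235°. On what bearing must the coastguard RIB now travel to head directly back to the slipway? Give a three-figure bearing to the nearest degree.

114°

Leg 1 (N43°W, 12 mi): east 12 sin 317° = -8.18, north 12 cos 317° = 8.78
Leg 2 (N26°W, 18 mi): east 18 sin 334° = -7.89, north 18 cos 334° = 16.18
Leg 3 (S9°E, 6 mi): east 6 sin 171° = 0.94, north 6 cos 171° = -5.93
Leg 4 (235°, 13 mi): east 13 sin 235° = -10.65, north 13 cos 235° = -7.46
Net displacement: -25.79 east, 11.57 north. Direction back to start is (25.79, -11.57): bearing = atan2(25.79, -11.57) mod 360° = 114.17° ≈ 114°.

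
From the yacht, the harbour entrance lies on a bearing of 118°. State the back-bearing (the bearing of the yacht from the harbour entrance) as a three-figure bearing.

Back-bearing = 118° + 180° = 298°.

298°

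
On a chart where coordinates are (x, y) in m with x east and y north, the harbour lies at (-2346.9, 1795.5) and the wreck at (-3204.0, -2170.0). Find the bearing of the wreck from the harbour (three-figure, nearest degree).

192°

Δeast = -3204.0 − -2346.9 = -857.10; Δnorth = -2170.0 − 1795.5 = -3965.50.
Bearing = atan2(Δeast, Δnorth) mod 360° = 192.20° ≈ 192°.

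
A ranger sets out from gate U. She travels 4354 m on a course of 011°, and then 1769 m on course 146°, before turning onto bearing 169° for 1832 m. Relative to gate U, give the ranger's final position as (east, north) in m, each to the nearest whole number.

(2170, 1009)

Leg 1 (011°, 4354 m): east 4354 sin 11° = 830.78, north 4354 cos 11° = 4274.00
Leg 2 (146°, 1769 m): east 1769 sin 146° = 989.21, north 1769 cos 146° = -1466.57
Leg 3 (169°, 1832 m): east 1832 sin 169° = 349.56, north 1832 cos 169° = -1798.34
Summing: 2169.56 m east, 1009.10 m north → (2170, 1009).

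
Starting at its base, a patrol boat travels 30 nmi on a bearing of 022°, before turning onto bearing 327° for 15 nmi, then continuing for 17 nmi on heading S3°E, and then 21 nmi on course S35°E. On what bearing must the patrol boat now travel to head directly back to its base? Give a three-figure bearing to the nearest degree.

Leg 1 (022°, 30 nmi): east 30 sin 22° = 11.24, north 30 cos 22° = 27.82
Leg 2 (327°, 15 nmi): east 15 sin 327° = -8.17, north 15 cos 327° = 12.58
Leg 3 (S3°E, 17 nmi): east 17 sin 177° = 0.89, north 17 cos 177° = -16.98
Leg 4 (S35°E, 21 nmi): east 21 sin 145° = 12.05, north 21 cos 145° = -17.20
Net displacement: 16.00 east, 6.22 north. Direction back to start is (-16.00, -6.22): bearing = atan2(-16.00, -6.22) mod 360° = 248.77° ≈ 249°.

249°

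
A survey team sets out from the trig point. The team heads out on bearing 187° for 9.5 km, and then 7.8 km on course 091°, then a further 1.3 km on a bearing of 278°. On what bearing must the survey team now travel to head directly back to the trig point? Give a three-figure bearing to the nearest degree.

330°

Leg 1 (187°, 9.5 km): east 9.5 sin 187° = -1.16, north 9.5 cos 187° = -9.43
Leg 2 (091°, 7.8 km): east 7.8 sin 91° = 7.80, north 7.8 cos 91° = -0.14
Leg 3 (278°, 1.3 km): east 1.3 sin 278° = -1.29, north 1.3 cos 278° = 0.18
Net displacement: 5.35 east, -9.38 north. Direction back to start is (-5.35, 9.38): bearing = atan2(-5.35, 9.38) mod 360° = 330.30° ≈ 330°.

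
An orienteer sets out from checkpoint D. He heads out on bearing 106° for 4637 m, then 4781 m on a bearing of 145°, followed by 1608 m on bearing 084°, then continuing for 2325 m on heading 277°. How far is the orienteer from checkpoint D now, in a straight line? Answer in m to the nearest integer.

Leg 1 (106°, 4637 m): east 4637 sin 106° = 4457.37, north 4637 cos 106° = -1278.13
Leg 2 (145°, 4781 m): east 4781 sin 145° = 2742.27, north 4781 cos 145° = -3916.37
Leg 3 (084°, 1608 m): east 1608 sin 84° = 1599.19, north 1608 cos 84° = 168.08
Leg 4 (277°, 2325 m): east 2325 sin 277° = -2307.67, north 2325 cos 277° = 283.35
Net: 6491.16 east, -4743.07 north. Distance = √((6491.16)² + (-4743.07)²) = 8039.395 m.

8039 m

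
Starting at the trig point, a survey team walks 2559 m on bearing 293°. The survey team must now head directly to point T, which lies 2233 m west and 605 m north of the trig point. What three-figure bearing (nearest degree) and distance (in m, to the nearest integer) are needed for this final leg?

163°, 413 m

Leg 1 (293°, 2559 m): east 2559 sin 293° = -2355.57, north 2559 cos 293° = 999.88
Current position: (-2355.57, 999.88). Target: (-2233, 605). Remaining: Δeast = 122.57, Δnorth = -394.88.
Bearing = atan2(122.57, -394.88) mod 360° = 162.76°; distance = √((122.57)² + (-394.88)²) = 413.467 m.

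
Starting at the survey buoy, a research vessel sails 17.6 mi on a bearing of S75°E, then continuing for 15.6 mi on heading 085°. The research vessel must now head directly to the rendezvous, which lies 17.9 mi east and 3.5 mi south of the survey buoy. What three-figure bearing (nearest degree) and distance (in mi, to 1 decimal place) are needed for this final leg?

Leg 1 (S75°E, 17.6 mi): east 17.6 sin 105° = 17.00, north 17.6 cos 105° = -4.56
Leg 2 (085°, 15.6 mi): east 15.6 sin 85° = 15.54, north 15.6 cos 85° = 1.36
Current position: (32.54, -3.20). Target: (17.9, -3.5). Remaining: Δeast = -14.64, Δnorth = -0.30.
Bearing = atan2(-14.64, -0.30) mod 360° = 268.81°; distance = √((-14.64)² + (-0.30)²) = 14.644 mi.

269°, 14.6 mi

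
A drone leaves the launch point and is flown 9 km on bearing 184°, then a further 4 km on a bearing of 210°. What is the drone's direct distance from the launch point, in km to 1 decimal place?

12.7 km

Leg 1 (184°, 9 km): east 9 sin 184° = -0.63, north 9 cos 184° = -8.98
Leg 2 (210°, 4 km): east 4 sin 210° = -2.00, north 4 cos 210° = -3.46
Net: -2.63 east, -12.44 north. Distance = √((-2.63)² + (-12.44)²) = 12.717 km.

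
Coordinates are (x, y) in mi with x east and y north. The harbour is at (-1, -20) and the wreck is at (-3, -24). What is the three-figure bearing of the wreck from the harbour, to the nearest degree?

207°

Δeast = -3 − -1 = -2.00; Δnorth = -24 − -20 = -4.00.
Bearing = atan2(Δeast, Δnorth) mod 360° = 206.57° ≈ 207°.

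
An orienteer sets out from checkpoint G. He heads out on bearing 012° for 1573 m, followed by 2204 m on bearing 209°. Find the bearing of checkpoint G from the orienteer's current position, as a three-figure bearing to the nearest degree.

Leg 1 (012°, 1573 m): east 1573 sin 12° = 327.05, north 1573 cos 12° = 1538.63
Leg 2 (209°, 2204 m): east 2204 sin 209° = -1068.52, north 2204 cos 209° = -1927.66
Net displacement: -741.48 east, -389.04 north. Direction back to start is (741.48, 389.04): bearing = atan2(741.48, 389.04) mod 360° = 62.31° ≈ 062°.

062°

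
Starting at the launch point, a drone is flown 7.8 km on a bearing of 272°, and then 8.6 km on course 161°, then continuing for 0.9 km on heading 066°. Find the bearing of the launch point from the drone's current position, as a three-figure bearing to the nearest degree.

029°

Leg 1 (272°, 7.8 km): east 7.8 sin 272° = -7.80, north 7.8 cos 272° = 0.27
Leg 2 (161°, 8.6 km): east 8.6 sin 161° = 2.80, north 8.6 cos 161° = -8.13
Leg 3 (066°, 0.9 km): east 0.9 sin 66° = 0.82, north 0.9 cos 66° = 0.37
Net displacement: -4.17 east, -7.49 north. Direction back to start is (4.17, 7.49): bearing = atan2(4.17, 7.49) mod 360° = 29.11° ≈ 029°.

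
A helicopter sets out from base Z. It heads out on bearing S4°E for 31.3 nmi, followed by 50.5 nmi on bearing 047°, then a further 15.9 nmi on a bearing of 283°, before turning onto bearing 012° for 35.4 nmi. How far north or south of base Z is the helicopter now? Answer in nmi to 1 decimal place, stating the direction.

Leg 1 (S4°E, 31.3 nmi): east 31.3 sin 176° = 2.18, north 31.3 cos 176° = -31.22
Leg 2 (047°, 50.5 nmi): east 50.5 sin 47° = 36.93, north 50.5 cos 47° = 34.44
Leg 3 (283°, 15.9 nmi): east 15.9 sin 283° = -15.49, north 15.9 cos 283° = 3.58
Leg 4 (012°, 35.4 nmi): east 35.4 sin 12° = 7.36, north 35.4 cos 12° = 34.63
Net north component: 41.42 nmi.

41.4 nmi north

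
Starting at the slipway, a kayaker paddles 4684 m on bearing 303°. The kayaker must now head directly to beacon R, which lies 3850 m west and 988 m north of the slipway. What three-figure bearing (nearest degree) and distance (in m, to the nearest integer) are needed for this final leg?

Leg 1 (303°, 4684 m): east 4684 sin 303° = -3928.33, north 4684 cos 303° = 2551.09
Current position: (-3928.33, 2551.09). Target: (-3850, 988). Remaining: Δeast = 78.33, Δnorth = -1563.09.
Bearing = atan2(78.33, -1563.09) mod 360° = 177.13°; distance = √((78.33)² + (-1563.09)²) = 1565.051 m.

177°, 1565 m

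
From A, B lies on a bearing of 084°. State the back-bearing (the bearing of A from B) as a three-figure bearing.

Back-bearing = 084° + 180° = 264°.

264°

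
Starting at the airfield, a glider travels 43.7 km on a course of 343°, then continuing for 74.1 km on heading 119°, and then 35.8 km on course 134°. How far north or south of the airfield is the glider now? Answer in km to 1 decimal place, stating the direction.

19.0 km south

Leg 1 (343°, 43.7 km): east 43.7 sin 343° = -12.78, north 43.7 cos 343° = 41.79
Leg 2 (119°, 74.1 km): east 74.1 sin 119° = 64.81, north 74.1 cos 119° = -35.92
Leg 3 (134°, 35.8 km): east 35.8 sin 134° = 25.75, north 35.8 cos 134° = -24.87
Net north component: -19.00 km.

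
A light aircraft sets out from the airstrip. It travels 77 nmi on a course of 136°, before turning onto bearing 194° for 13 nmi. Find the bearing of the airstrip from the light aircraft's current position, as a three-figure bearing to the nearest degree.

323°

Leg 1 (136°, 77 nmi): east 77 sin 136° = 53.49, north 77 cos 136° = -55.39
Leg 2 (194°, 13 nmi): east 13 sin 194° = -3.14, north 13 cos 194° = -12.61
Net displacement: 50.34 east, -68.00 north. Direction back to start is (-50.34, 68.00): bearing = atan2(-50.34, 68.00) mod 360° = 323.49° ≈ 323°.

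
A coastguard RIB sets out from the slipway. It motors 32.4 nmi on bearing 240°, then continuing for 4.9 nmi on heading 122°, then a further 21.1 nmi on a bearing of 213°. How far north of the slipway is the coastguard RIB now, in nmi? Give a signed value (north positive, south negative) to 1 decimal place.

Leg 1 (240°, 32.4 nmi): east 32.4 sin 240° = -28.06, north 32.4 cos 240° = -16.20
Leg 2 (122°, 4.9 nmi): east 4.9 sin 122° = 4.16, north 4.9 cos 122° = -2.60
Leg 3 (213°, 21.1 nmi): east 21.1 sin 213° = -11.49, north 21.1 cos 213° = -17.70
Net north component: -36.49 nmi.

-36.5 nmi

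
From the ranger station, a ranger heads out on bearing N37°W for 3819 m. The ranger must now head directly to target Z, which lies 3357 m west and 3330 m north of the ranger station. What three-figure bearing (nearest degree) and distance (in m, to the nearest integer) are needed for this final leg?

285°, 1095 m

Leg 1 (N37°W, 3819 m): east 3819 sin 323° = -2298.33, north 3819 cos 323° = 3049.99
Current position: (-2298.33, 3049.99). Target: (-3357, 3330). Remaining: Δeast = -1058.67, Δnorth = 280.01.
Bearing = atan2(-1058.67, 280.01) mod 360° = 284.82°; distance = √((-1058.67)² + (280.01)²) = 1095.073 m.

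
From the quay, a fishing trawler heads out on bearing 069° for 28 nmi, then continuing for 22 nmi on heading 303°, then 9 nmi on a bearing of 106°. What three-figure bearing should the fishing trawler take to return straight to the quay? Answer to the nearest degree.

Leg 1 (069°, 28 nmi): east 28 sin 69° = 26.14, north 28 cos 69° = 10.03
Leg 2 (303°, 22 nmi): east 22 sin 303° = -18.45, north 22 cos 303° = 11.98
Leg 3 (106°, 9 nmi): east 9 sin 106° = 8.65, north 9 cos 106° = -2.48
Net displacement: 16.34 east, 19.54 north. Direction back to start is (-16.34, -19.54): bearing = atan2(-16.34, -19.54) mod 360° = 219.91° ≈ 220°.

220°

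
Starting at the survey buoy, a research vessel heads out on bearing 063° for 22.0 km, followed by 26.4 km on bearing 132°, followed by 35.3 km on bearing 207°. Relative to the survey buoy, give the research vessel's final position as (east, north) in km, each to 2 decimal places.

Leg 1 (063°, 22.0 km): east 22.0 sin 63° = 19.60, north 22.0 cos 63° = 9.99
Leg 2 (132°, 26.4 km): east 26.4 sin 132° = 19.62, north 26.4 cos 132° = -17.67
Leg 3 (207°, 35.3 km): east 35.3 sin 207° = -16.03, north 35.3 cos 207° = -31.45
Summing: 23.20 km east, -39.13 km north → (23.20, -39.13).

(23.20, -39.13)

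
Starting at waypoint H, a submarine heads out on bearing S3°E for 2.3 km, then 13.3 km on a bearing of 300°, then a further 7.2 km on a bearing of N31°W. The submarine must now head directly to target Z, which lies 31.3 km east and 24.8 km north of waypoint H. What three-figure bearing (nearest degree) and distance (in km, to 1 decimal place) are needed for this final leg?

073°, 48.6 km

Leg 1 (S3°E, 2.3 km): east 2.3 sin 177° = 0.12, north 2.3 cos 177° = -2.30
Leg 2 (300°, 13.3 km): east 13.3 sin 300° = -11.52, north 13.3 cos 300° = 6.65
Leg 3 (N31°W, 7.2 km): east 7.2 sin 329° = -3.71, north 7.2 cos 329° = 6.17
Current position: (-15.11, 10.52). Target: (31.3, 24.8). Remaining: Δeast = 46.41, Δnorth = 14.28.
Bearing = atan2(46.41, 14.28) mod 360° = 72.90°; distance = √((46.41)² + (14.28)²) = 48.552 km.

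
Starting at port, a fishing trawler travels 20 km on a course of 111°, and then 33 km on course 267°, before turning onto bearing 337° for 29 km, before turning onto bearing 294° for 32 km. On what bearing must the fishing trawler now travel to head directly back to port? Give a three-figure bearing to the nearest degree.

Leg 1 (111°, 20 km): east 20 sin 111° = 18.67, north 20 cos 111° = -7.17
Leg 2 (267°, 33 km): east 33 sin 267° = -32.95, north 33 cos 267° = -1.73
Leg 3 (337°, 29 km): east 29 sin 337° = -11.33, north 29 cos 337° = 26.69
Leg 4 (294°, 32 km): east 32 sin 294° = -29.23, north 32 cos 294° = 13.02
Net displacement: -54.85 east, 30.82 north. Direction back to start is (54.85, -30.82): bearing = atan2(54.85, -30.82) mod 360° = 119.33° ≈ 119°.

119°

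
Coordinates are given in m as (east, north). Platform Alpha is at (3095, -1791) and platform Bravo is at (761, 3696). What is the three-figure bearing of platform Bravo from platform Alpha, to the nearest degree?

Δeast = 761 − 3095 = -2334.00; Δnorth = 3696 − -1791 = 5487.00.
Bearing = atan2(Δeast, Δnorth) mod 360° = 336.96° ≈ 337°.

337°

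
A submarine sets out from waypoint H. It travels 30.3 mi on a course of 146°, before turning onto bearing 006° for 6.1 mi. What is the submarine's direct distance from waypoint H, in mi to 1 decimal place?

25.9 mi

Leg 1 (146°, 30.3 mi): east 30.3 sin 146° = 16.94, north 30.3 cos 146° = -25.12
Leg 2 (006°, 6.1 mi): east 6.1 sin 6° = 0.64, north 6.1 cos 6° = 6.07
Net: 17.58 east, -19.05 north. Distance = √((17.58)² + (-19.05)²) = 25.925 mi.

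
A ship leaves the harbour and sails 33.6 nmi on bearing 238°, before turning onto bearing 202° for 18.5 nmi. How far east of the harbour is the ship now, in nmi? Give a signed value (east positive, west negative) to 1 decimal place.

Leg 1 (238°, 33.6 nmi): east 33.6 sin 238° = -28.49, north 33.6 cos 238° = -17.81
Leg 2 (202°, 18.5 nmi): east 18.5 sin 202° = -6.93, north 18.5 cos 202° = -17.15
Net east component: -35.42 nmi.

-35.4 nmi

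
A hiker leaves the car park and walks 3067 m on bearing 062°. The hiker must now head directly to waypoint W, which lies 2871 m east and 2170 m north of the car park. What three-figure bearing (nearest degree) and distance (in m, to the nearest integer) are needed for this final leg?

Leg 1 (062°, 3067 m): east 3067 sin 62° = 2708.00, north 3067 cos 62° = 1439.87
Current position: (2708.00, 1439.87). Target: (2871, 2170). Remaining: Δeast = 163.00, Δnorth = 730.13.
Bearing = atan2(163.00, 730.13) mod 360° = 12.58°; distance = √((163.00)² + (730.13)²) = 748.104 m.

013°, 748 m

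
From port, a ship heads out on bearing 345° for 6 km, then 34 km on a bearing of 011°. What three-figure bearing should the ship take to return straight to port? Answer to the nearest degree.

Leg 1 (345°, 6 km): east 6 sin 345° = -1.55, north 6 cos 345° = 5.80
Leg 2 (011°, 34 km): east 34 sin 11° = 6.49, north 34 cos 11° = 33.38
Net displacement: 4.93 east, 39.17 north. Direction back to start is (-4.93, -39.17): bearing = atan2(-4.93, -39.17) mod 360° = 187.18° ≈ 187°.

187°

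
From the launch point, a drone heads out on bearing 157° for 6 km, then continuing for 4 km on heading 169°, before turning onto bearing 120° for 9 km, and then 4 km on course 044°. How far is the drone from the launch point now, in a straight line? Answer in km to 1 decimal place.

Leg 1 (157°, 6 km): east 6 sin 157° = 2.34, north 6 cos 157° = -5.52
Leg 2 (169°, 4 km): east 4 sin 169° = 0.76, north 4 cos 169° = -3.93
Leg 3 (120°, 9 km): east 9 sin 120° = 7.79, north 9 cos 120° = -4.50
Leg 4 (044°, 4 km): east 4 sin 44° = 2.78, north 4 cos 44° = 2.88
Net: 13.68 east, -11.07 north. Distance = √((13.68)² + (-11.07)²) = 17.600 km.

17.6 km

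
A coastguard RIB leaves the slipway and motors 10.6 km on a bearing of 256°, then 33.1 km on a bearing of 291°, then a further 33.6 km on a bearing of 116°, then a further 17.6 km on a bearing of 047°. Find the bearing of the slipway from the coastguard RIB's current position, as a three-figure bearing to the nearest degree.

Leg 1 (256°, 10.6 km): east 10.6 sin 256° = -10.29, north 10.6 cos 256° = -2.56
Leg 2 (291°, 33.1 km): east 33.1 sin 291° = -30.90, north 33.1 cos 291° = 11.86
Leg 3 (116°, 33.6 km): east 33.6 sin 116° = 30.20, north 33.6 cos 116° = -14.73
Leg 4 (047°, 17.6 km): east 17.6 sin 47° = 12.87, north 17.6 cos 47° = 12.00
Net displacement: 1.88 east, 6.57 north. Direction back to start is (-1.88, -6.57): bearing = atan2(-1.88, -6.57) mod 360° = 196.00° ≈ 196°.

196°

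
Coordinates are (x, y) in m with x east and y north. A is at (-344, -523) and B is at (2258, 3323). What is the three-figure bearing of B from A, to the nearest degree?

034°

Δeast = 2258 − -344 = 2602.00; Δnorth = 3323 − -523 = 3846.00.
Bearing = atan2(Δeast, Δnorth) mod 360° = 34.08° ≈ 034°.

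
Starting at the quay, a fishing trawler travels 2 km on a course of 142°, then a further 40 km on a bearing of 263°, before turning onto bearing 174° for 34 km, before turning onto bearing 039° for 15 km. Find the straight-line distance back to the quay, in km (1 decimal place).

38.3 km

Leg 1 (142°, 2 km): east 2 sin 142° = 1.23, north 2 cos 142° = -1.58
Leg 2 (263°, 40 km): east 40 sin 263° = -39.70, north 40 cos 263° = -4.87
Leg 3 (174°, 34 km): east 34 sin 174° = 3.55, north 34 cos 174° = -33.81
Leg 4 (039°, 15 km): east 15 sin 39° = 9.44, north 15 cos 39° = 11.66
Net: -25.48 east, -28.61 north. Distance = √((-25.48)² + (-28.61)²) = 38.307 km.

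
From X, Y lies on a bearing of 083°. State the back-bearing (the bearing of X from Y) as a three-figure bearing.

263°

Back-bearing = 083° + 180° = 263°.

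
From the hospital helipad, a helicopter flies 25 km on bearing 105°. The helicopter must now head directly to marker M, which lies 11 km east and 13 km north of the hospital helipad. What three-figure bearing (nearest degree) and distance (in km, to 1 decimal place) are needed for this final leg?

326°, 23.5 km

Leg 1 (105°, 25 km): east 25 sin 105° = 24.15, north 25 cos 105° = -6.47
Current position: (24.15, -6.47). Target: (11, 13). Remaining: Δeast = -13.15, Δnorth = 19.47.
Bearing = atan2(-13.15, 19.47) mod 360° = 325.97°; distance = √((-13.15)² + (19.47)²) = 23.494 km.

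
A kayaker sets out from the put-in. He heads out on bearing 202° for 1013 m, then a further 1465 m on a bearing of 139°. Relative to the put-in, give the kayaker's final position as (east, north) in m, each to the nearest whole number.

(582, -2045)

Leg 1 (202°, 1013 m): east 1013 sin 202° = -379.48, north 1013 cos 202° = -939.24
Leg 2 (139°, 1465 m): east 1465 sin 139° = 961.13, north 1465 cos 139° = -1105.65
Summing: 581.65 m east, -2044.89 m north → (582, -2045).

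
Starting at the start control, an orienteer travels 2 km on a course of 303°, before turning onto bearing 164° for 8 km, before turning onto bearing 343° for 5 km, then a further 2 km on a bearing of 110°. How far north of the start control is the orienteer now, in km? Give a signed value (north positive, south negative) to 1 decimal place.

Leg 1 (303°, 2 km): east 2 sin 303° = -1.68, north 2 cos 303° = 1.09
Leg 2 (164°, 8 km): east 8 sin 164° = 2.21, north 8 cos 164° = -7.69
Leg 3 (343°, 5 km): east 5 sin 343° = -1.46, north 5 cos 343° = 4.78
Leg 4 (110°, 2 km): east 2 sin 110° = 1.88, north 2 cos 110° = -0.68
Net north component: -2.50 km.

-2.5 km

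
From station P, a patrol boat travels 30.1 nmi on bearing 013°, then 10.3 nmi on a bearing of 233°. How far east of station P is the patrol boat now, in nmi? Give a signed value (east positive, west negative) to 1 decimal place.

Leg 1 (013°, 30.1 nmi): east 30.1 sin 13° = 6.77, north 30.1 cos 13° = 29.33
Leg 2 (233°, 10.3 nmi): east 10.3 sin 233° = -8.23, north 10.3 cos 233° = -6.20
Net east component: -1.45 nmi.

-1.5 nmi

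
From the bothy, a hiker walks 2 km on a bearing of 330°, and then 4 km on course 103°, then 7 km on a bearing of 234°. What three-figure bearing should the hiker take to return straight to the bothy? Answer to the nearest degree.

040°

Leg 1 (330°, 2 km): east 2 sin 330° = -1.00, north 2 cos 330° = 1.73
Leg 2 (103°, 4 km): east 4 sin 103° = 3.90, north 4 cos 103° = -0.90
Leg 3 (234°, 7 km): east 7 sin 234° = -5.66, north 7 cos 234° = -4.11
Net displacement: -2.77 east, -3.28 north. Direction back to start is (2.77, 3.28): bearing = atan2(2.77, 3.28) mod 360° = 40.12° ≈ 040°.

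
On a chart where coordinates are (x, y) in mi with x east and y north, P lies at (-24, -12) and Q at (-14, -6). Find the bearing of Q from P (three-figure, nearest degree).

059°

Δeast = -14 − -24 = 10.00; Δnorth = -6 − -12 = 6.00.
Bearing = atan2(Δeast, Δnorth) mod 360° = 59.04° ≈ 059°.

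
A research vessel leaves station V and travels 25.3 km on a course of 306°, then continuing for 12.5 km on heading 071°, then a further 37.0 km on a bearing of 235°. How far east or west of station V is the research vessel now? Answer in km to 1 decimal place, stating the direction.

Leg 1 (306°, 25.3 km): east 25.3 sin 306° = -20.47, north 25.3 cos 306° = 14.87
Leg 2 (071°, 12.5 km): east 12.5 sin 71° = 11.82, north 12.5 cos 71° = 4.07
Leg 3 (235°, 37.0 km): east 37.0 sin 235° = -30.31, north 37.0 cos 235° = -21.22
Net east component: -38.96 km.

39.0 km west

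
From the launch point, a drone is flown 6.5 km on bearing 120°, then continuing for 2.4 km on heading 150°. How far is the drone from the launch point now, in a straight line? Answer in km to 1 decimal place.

8.7 km

Leg 1 (120°, 6.5 km): east 6.5 sin 120° = 5.63, north 6.5 cos 120° = -3.25
Leg 2 (150°, 2.4 km): east 2.4 sin 150° = 1.20, north 2.4 cos 150° = -2.08
Net: 6.83 east, -5.33 north. Distance = √((6.83)² + (-5.33)²) = 8.662 km.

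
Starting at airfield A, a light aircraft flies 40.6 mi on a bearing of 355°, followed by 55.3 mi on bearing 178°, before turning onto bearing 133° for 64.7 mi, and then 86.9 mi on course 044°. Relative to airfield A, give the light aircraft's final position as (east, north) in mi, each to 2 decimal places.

(106.08, 3.56)

Leg 1 (355°, 40.6 mi): east 40.6 sin 355° = -3.54, north 40.6 cos 355° = 40.45
Leg 2 (178°, 55.3 mi): east 55.3 sin 178° = 1.93, north 55.3 cos 178° = -55.27
Leg 3 (133°, 64.7 mi): east 64.7 sin 133° = 47.32, north 64.7 cos 133° = -44.13
Leg 4 (044°, 86.9 mi): east 86.9 sin 44° = 60.37, north 86.9 cos 44° = 62.51
Summing: 106.08 mi east, 3.56 mi north → (106.08, 3.56).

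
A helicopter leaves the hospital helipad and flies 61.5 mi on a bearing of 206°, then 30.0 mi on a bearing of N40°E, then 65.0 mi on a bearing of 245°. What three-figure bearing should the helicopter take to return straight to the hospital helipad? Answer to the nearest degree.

Leg 1 (206°, 61.5 mi): east 61.5 sin 206° = -26.96, north 61.5 cos 206° = -55.28
Leg 2 (N40°E, 30.0 mi): east 30.0 sin 40° = 19.28, north 30.0 cos 40° = 22.98
Leg 3 (245°, 65.0 mi): east 65.0 sin 245° = -58.91, north 65.0 cos 245° = -27.47
Net displacement: -66.59 east, -59.76 north. Direction back to start is (66.59, 59.76): bearing = atan2(66.59, 59.76) mod 360° = 48.09° ≈ 048°.

048°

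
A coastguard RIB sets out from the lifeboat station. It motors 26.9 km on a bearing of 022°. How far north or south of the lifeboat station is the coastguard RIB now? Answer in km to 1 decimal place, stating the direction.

Leg 1 (022°, 26.9 km): east 26.9 sin 22° = 10.08, north 26.9 cos 22° = 24.94
Net north component: 24.94 km.

24.9 km north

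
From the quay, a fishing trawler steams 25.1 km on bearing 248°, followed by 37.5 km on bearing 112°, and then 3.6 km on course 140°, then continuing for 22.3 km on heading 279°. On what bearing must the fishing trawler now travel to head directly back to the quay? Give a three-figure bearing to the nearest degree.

020°

Leg 1 (248°, 25.1 km): east 25.1 sin 248° = -23.27, north 25.1 cos 248° = -9.40
Leg 2 (112°, 37.5 km): east 37.5 sin 112° = 34.77, north 37.5 cos 112° = -14.05
Leg 3 (140°, 3.6 km): east 3.6 sin 140° = 2.31, north 3.6 cos 140° = -2.76
Leg 4 (279°, 22.3 km): east 22.3 sin 279° = -22.03, north 22.3 cos 279° = 3.49
Net displacement: -8.21 east, -22.72 north. Direction back to start is (8.21, 22.72): bearing = atan2(8.21, 22.72) mod 360° = 19.88° ≈ 020°.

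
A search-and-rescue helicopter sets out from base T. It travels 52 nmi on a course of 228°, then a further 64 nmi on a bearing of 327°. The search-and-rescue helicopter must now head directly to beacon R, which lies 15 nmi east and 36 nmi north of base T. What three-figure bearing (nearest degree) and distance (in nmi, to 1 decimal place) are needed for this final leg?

Leg 1 (228°, 52 nmi): east 52 sin 228° = -38.64, north 52 cos 228° = -34.79
Leg 2 (327°, 64 nmi): east 64 sin 327° = -34.86, north 64 cos 327° = 53.67
Current position: (-73.50, 18.88). Target: (15, 36). Remaining: Δeast = 88.50, Δnorth = 17.12.
Bearing = atan2(88.50, 17.12) mod 360° = 79.05°; distance = √((88.50)² + (17.12)²) = 90.141 nmi.

079°, 90.1 nmi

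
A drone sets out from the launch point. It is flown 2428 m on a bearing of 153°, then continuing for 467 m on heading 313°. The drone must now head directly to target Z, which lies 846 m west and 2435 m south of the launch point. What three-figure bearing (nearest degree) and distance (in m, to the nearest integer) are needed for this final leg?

Leg 1 (153°, 2428 m): east 2428 sin 153° = 1102.29, north 2428 cos 153° = -2163.36
Leg 2 (313°, 467 m): east 467 sin 313° = -341.54, north 467 cos 313° = 318.49
Current position: (760.75, -1844.87). Target: (-846, -2435). Remaining: Δeast = -1606.75, Δnorth = -590.13.
Bearing = atan2(-1606.75, -590.13) mod 360° = 249.83°; distance = √((-1606.75)² + (-590.13)²) = 1711.692 m.

250°, 1712 m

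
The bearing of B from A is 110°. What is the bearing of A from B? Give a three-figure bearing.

Back-bearing = 110° + 180° = 290°.

290°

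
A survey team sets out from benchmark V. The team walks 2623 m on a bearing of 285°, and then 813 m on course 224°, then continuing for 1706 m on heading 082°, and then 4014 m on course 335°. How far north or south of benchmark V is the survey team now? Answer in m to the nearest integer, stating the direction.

3969 m north

Leg 1 (285°, 2623 m): east 2623 sin 285° = -2533.62, north 2623 cos 285° = 678.88
Leg 2 (224°, 813 m): east 813 sin 224° = -564.76, north 813 cos 224° = -584.82
Leg 3 (082°, 1706 m): east 1706 sin 82° = 1689.40, north 1706 cos 82° = 237.43
Leg 4 (335°, 4014 m): east 4014 sin 335° = -1696.39, north 4014 cos 335° = 3637.92
Net north component: 3969.41 m.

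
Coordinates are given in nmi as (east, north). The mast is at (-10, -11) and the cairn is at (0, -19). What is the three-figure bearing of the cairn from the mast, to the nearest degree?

Δeast = 0 − -10 = 10.00; Δnorth = -19 − -11 = -8.00.
Bearing = atan2(Δeast, Δnorth) mod 360° = 128.66° ≈ 129°.

129°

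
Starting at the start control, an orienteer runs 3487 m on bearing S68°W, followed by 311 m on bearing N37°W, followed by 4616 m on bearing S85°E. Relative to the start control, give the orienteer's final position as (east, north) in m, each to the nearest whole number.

Leg 1 (S68°W, 3487 m): east 3487 sin 248° = -3233.09, north 3487 cos 248° = -1306.25
Leg 2 (N37°W, 311 m): east 311 sin 323° = -187.16, north 311 cos 323° = 248.38
Leg 3 (S85°E, 4616 m): east 4616 sin 95° = 4598.43, north 4616 cos 95° = -402.31
Summing: 1178.18 m east, -1460.19 m north → (1178, -1460).

(1178, -1460)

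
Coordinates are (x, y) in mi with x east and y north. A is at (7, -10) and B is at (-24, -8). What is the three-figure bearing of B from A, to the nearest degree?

274°

Δeast = -24 − 7 = -31.00; Δnorth = -8 − -10 = 2.00.
Bearing = atan2(Δeast, Δnorth) mod 360° = 273.69° ≈ 274°.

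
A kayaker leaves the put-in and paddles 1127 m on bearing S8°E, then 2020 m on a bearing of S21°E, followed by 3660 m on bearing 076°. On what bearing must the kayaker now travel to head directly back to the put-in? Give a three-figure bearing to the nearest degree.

296°

Leg 1 (S8°E, 1127 m): east 1127 sin 172° = 156.85, north 1127 cos 172° = -1116.03
Leg 2 (S21°E, 2020 m): east 2020 sin 159° = 723.90, north 2020 cos 159° = -1885.83
Leg 3 (076°, 3660 m): east 3660 sin 76° = 3551.28, north 3660 cos 76° = 885.43
Net displacement: 4432.03 east, -2116.43 north. Direction back to start is (-4432.03, 2116.43): bearing = atan2(-4432.03, 2116.43) mod 360° = 295.53° ≈ 296°.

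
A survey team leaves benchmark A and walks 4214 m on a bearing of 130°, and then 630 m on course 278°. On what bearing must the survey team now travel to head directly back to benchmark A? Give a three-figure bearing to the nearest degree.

Leg 1 (130°, 4214 m): east 4214 sin 130° = 3228.11, north 4214 cos 130° = -2708.71
Leg 2 (278°, 630 m): east 630 sin 278° = -623.87, north 630 cos 278° = 87.68
Net displacement: 2604.24 east, -2621.03 north. Direction back to start is (-2604.24, 2621.03): bearing = atan2(-2604.24, 2621.03) mod 360° = 315.18° ≈ 315°.

315°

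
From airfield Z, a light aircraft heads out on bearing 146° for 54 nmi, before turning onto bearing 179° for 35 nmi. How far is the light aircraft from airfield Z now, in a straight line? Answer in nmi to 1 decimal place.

85.5 nmi

Leg 1 (146°, 54 nmi): east 54 sin 146° = 30.20, north 54 cos 146° = -44.77
Leg 2 (179°, 35 nmi): east 35 sin 179° = 0.61, north 35 cos 179° = -34.99
Net: 30.81 east, -79.76 north. Distance = √((30.81)² + (-79.76)²) = 85.505 nmi.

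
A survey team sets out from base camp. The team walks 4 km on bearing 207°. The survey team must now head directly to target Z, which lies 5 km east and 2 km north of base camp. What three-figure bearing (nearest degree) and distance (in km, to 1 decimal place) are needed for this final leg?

Leg 1 (207°, 4 km): east 4 sin 207° = -1.82, north 4 cos 207° = -3.56
Current position: (-1.82, -3.56). Target: (5, 2). Remaining: Δeast = 6.82, Δnorth = 5.56.
Bearing = atan2(6.82, 5.56) mod 360° = 50.77°; distance = √((6.82)² + (5.56)²) = 8.799 km.

051°, 8.8 km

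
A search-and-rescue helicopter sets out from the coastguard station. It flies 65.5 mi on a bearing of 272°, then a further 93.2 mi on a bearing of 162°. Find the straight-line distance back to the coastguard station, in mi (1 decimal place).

93.8 mi

Leg 1 (272°, 65.5 mi): east 65.5 sin 272° = -65.46, north 65.5 cos 272° = 2.29
Leg 2 (162°, 93.2 mi): east 93.2 sin 162° = 28.80, north 93.2 cos 162° = -88.64
Net: -36.66 east, -86.35 north. Distance = √((-36.66)² + (-86.35)²) = 93.812 mi.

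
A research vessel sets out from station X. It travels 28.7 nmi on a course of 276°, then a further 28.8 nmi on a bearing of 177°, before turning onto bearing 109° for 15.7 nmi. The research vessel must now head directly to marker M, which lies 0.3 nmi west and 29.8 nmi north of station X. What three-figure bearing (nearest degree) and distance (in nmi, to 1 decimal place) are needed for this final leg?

011°, 61.8 nmi

Leg 1 (276°, 28.7 nmi): east 28.7 sin 276° = -28.54, north 28.7 cos 276° = 3.00
Leg 2 (177°, 28.8 nmi): east 28.8 sin 177° = 1.51, north 28.8 cos 177° = -28.76
Leg 3 (109°, 15.7 nmi): east 15.7 sin 109° = 14.84, north 15.7 cos 109° = -5.11
Current position: (-12.19, -30.87). Target: (-0.3, 29.8). Remaining: Δeast = 11.89, Δnorth = 60.67.
Bearing = atan2(11.89, 60.67) mod 360° = 11.09°; distance = √((11.89)² + (60.67)²) = 61.826 nmi.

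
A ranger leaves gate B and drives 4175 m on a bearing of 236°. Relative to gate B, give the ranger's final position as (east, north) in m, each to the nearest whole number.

Leg 1 (236°, 4175 m): east 4175 sin 236° = -3461.23, north 4175 cos 236° = -2334.63
Summing: -3461.23 m east, -2334.63 m north → (-3461, -2335).

(-3461, -2335)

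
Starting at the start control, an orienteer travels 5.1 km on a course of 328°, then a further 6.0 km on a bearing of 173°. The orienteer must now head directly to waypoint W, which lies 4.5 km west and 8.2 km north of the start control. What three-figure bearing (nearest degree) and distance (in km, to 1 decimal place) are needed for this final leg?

Leg 1 (328°, 5.1 km): east 5.1 sin 328° = -2.70, north 5.1 cos 328° = 4.33
Leg 2 (173°, 6.0 km): east 6.0 sin 173° = 0.73, north 6.0 cos 173° = -5.96
Current position: (-1.97, -1.63). Target: (-4.5, 8.2). Remaining: Δeast = -2.53, Δnorth = 9.83.
Bearing = atan2(-2.53, 9.83) mod 360° = 345.57°; distance = √((-2.53)² + (9.83)²) = 10.150 km.

346°, 10.2 km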